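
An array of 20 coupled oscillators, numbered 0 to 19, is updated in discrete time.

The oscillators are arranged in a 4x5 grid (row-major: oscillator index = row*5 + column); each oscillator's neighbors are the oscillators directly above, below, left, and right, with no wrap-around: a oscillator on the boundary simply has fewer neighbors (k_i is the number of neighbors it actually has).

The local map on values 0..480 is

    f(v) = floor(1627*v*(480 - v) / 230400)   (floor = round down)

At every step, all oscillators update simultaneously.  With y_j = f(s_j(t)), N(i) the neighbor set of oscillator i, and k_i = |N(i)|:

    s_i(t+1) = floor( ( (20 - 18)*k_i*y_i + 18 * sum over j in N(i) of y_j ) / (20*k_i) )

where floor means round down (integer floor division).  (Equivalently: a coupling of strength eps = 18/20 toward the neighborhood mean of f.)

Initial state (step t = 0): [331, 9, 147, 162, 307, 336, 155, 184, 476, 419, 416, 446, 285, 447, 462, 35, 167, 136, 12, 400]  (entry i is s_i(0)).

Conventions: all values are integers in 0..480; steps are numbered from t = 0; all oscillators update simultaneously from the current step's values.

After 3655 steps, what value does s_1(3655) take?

Simulating step by step:
t=0: [331, 9, 147, 162, 307, 336, 155, 184, 476, 419, 416, 446, 285, 447, 462, 35, 167, 136, 12, 400]
t=1: [201, 317, 267, 256, 281, 301, 229, 287, 233, 151, 185, 304, 247, 123, 158, 261, 200, 273, 201, 66]
t=2: [374, 397, 387, 400, 378, 393, 380, 403, 367, 382, 386, 395, 372, 383, 291, 391, 393, 399, 309, 358]
t=3: [240, 263, 228, 267, 247, 265, 235, 268, 247, 312, 242, 259, 241, 326, 289, 248, 237, 291, 276, 373]
t=4: [402, 405, 402, 405, 387, 405, 402, 405, 383, 397, 404, 405, 388, 394, 340, 406, 400, 401, 346, 381]
t=5: [214, 220, 214, 242, 226, 218, 214, 236, 228, 278, 213, 227, 225, 288, 254, 219, 217, 263, 251, 324]
t=6: [402, 401, 404, 403, 401, 401, 403, 403, 400, 404, 403, 402, 401, 403, 383, 402, 403, 404, 385, 400]
t=7: [222, 219, 219, 221, 218, 220, 221, 220, 218, 234, 221, 220, 219, 239, 224, 219, 219, 231, 223, 256]
t=8: [403, 403, 403, 403, 404, 403, 403, 403, 404, 403, 403, 403, 404, 403, 405, 403, 403, 403, 405, 404]
t=9: [219, 219, 219, 217, 218, 219, 219, 217, 218, 215, 219, 218, 218, 215, 217, 219, 219, 216, 217, 214]
t=10: [403, 403, 403, 403, 402, 403, 403, 403, 402, 402, 403, 403, 402, 402, 401, 403, 402, 402, 401, 402]
t=11: [219, 219, 219, 220, 220, 219, 219, 219, 220, 221, 219, 219, 220, 221, 221, 219, 219, 221, 221, 222]
t=12: [403, 403, 403, 403, 403, 403, 403, 403, 403, 403, 403, 403, 403, 403, 404, 403, 403, 403, 404, 404]
t=13: [219, 219, 219, 219, 219, 219, 219, 219, 219, 218, 219, 219, 219, 217, 217, 219, 219, 218, 217, 216]
t=14: [403, 403, 403, 403, 403, 403, 403, 403, 403, 403, 403, 403, 403, 403, 402, 403, 403, 403, 402, 402]
t=15: [219, 219, 219, 219, 219, 219, 219, 219, 219, 219, 219, 219, 219, 219, 219, 219, 219, 219, 219, 221]
t=16: [403, 403, 403, 403, 403, 403, 403, 403, 403, 403, 403, 403, 403, 403, 403, 403, 403, 403, 403, 403]
t=17: [219, 219, 219, 219, 219, 219, 219, 219, 219, 219, 219, 219, 219, 219, 219, 219, 219, 219, 219, 219]
t=18: [403, 403, 403, 403, 403, 403, 403, 403, 403, 403, 403, 403, 403, 403, 403, 403, 403, 403, 403, 403]

Answer: s_1(3655) = 219
Key observation: The state at step 16, [403, 403, 403, 403, 403, 403, 403, 403, 403, 403, 403, 403, 403, 403, 403, 403, 403, 403, 403, 403], reappears at step 18: the system is in a cycle of period 2 from step 16 on.  Therefore the state at step 3655 equals the state at step 16 + ((3655 - 16) mod 2) = 17, which is [219, 219, 219, 219, 219, 219, 219, 219, 219, 219, 219, 219, 219, 219, 219, 219, 219, 219, 219, 219].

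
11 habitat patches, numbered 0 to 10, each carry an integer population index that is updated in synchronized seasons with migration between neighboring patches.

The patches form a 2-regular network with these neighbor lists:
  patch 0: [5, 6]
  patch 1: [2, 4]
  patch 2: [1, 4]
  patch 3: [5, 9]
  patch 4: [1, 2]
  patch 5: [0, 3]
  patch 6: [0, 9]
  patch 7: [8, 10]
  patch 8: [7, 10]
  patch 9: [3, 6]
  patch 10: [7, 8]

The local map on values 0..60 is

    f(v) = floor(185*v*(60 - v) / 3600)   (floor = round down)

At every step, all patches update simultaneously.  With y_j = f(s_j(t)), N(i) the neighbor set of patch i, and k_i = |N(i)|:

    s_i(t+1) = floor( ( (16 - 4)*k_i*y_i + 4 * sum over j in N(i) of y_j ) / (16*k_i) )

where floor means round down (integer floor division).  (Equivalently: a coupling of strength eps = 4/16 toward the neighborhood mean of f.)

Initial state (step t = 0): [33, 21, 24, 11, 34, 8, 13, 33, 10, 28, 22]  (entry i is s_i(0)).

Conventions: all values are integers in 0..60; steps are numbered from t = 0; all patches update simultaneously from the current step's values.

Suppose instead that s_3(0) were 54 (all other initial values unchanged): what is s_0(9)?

Answer: s_0(9) = 38
Key observation: This trace re-runs the system from the modified initial state.

Derivation:
t=0: [33, 21, 24, 54, 34, 8, 13, 33, 10, 28, 22]
t=1: [40, 42, 43, 20, 44, 23, 34, 42, 29, 40, 40]
t=2: [41, 37, 37, 41, 36, 42, 44, 39, 44, 41, 41]
t=3: [39, 43, 43, 39, 43, 38, 37, 41, 37, 39, 39]
t=4: [42, 37, 37, 42, 37, 42, 42, 40, 42, 42, 41]
t=5: [38, 43, 43, 38, 43, 38, 38, 40, 38, 38, 39]
t=6: [42, 37, 37, 42, 37, 42, 42, 41, 41, 42, 41]
t=7: [38, 43, 43, 38, 43, 38, 38, 40, 40, 38, 40]
t=8: [42, 37, 37, 42, 37, 42, 42, 41, 41, 42, 41]
t=9: [38, 43, 43, 38, 43, 38, 38, 40, 40, 38, 40]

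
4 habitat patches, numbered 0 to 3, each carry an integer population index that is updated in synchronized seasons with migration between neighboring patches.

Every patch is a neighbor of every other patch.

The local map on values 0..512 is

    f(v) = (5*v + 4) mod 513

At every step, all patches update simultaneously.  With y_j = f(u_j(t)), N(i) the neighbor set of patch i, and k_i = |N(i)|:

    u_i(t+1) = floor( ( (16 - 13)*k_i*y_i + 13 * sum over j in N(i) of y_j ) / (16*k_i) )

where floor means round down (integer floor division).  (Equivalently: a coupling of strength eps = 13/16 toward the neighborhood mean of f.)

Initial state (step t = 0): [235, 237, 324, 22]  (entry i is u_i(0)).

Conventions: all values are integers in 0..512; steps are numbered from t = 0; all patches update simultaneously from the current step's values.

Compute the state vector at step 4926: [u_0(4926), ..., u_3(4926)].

Answer: [35, 35, 34, 35]
Key observation: The state at step 4, [206, 206, 205, 206], reappears at step 10: the system is in a cycle of period 6 from step 4 on.  Therefore the state at step 4926 equals the state at step 4 + ((4926 - 4) mod 6) = 6, which is [35, 35, 34, 35].

Derivation:
t=0: [235, 237, 324, 22]
t=1: [126, 125, 132, 129]
t=2: [131, 132, 129, 130]
t=3: [143, 142, 144, 143]
t=4: [206, 206, 205, 206]
t=5: [6, 6, 7, 6]
t=6: [35, 35, 34, 35]
t=7: [177, 177, 178, 177]
t=8: [377, 377, 376, 377]
t=9: [348, 348, 349, 348]
t=10: [206, 206, 205, 206]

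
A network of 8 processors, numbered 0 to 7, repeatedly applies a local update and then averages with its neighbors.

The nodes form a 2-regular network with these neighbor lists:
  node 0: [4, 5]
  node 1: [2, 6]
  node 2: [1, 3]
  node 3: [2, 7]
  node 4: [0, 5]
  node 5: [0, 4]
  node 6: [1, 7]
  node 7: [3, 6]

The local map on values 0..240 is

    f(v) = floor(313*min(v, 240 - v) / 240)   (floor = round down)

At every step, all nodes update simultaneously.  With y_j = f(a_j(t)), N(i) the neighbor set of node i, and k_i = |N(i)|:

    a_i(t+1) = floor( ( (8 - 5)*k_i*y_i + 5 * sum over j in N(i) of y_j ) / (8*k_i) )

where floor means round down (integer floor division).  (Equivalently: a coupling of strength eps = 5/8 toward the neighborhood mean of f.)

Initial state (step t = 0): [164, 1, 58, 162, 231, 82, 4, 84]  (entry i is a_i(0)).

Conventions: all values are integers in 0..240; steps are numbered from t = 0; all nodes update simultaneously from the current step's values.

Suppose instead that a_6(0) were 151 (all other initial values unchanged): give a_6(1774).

Simulating step by step:
t=0: [164, 1, 58, 162, 231, 82, 151, 84]
t=1: [73, 60, 60, 95, 68, 74, 77, 108]
t=2: [93, 84, 92, 114, 92, 93, 105, 122]
t=3: [120, 120, 124, 140, 120, 120, 132, 146]
t=4: [156, 149, 146, 134, 156, 156, 139, 130]
t=5: [109, 123, 125, 134, 109, 109, 130, 137]
t=6: [142, 148, 146, 140, 142, 142, 143, 138]
t=7: [127, 122, 123, 128, 127, 127, 126, 129]
t=8: [147, 151, 150, 147, 147, 147, 148, 145]
t=9: [121, 117, 117, 120, 121, 121, 119, 121]
t=10: [155, 152, 153, 154, 155, 155, 154, 155]
t=11: [110, 113, 113, 111, 110, 110, 112, 111]
t=12: [143, 146, 146, 144, 143, 143, 145, 144]
t=13: [126, 122, 122, 124, 126, 126, 123, 124]
t=14: [148, 152, 152, 151, 148, 148, 152, 151]
t=15: [119, 114, 114, 115, 119, 119, 114, 115]
t=16: [155, 148, 148, 148, 155, 155, 148, 148]
t=17: [110, 119, 119, 119, 110, 110, 119, 119]
t=18: [143, 155, 155, 155, 143, 143, 155, 155]
t=19: [126, 110, 110, 110, 126, 126, 110, 110]
t=20: [148, 143, 143, 143, 148, 148, 143, 143]
t=21: [119, 126, 126, 126, 119, 119, 126, 126]
t=22: [155, 148, 148, 148, 155, 155, 148, 148]

Answer: a_6(1774) = 148
Key observation: The state at step 16, [155, 148, 148, 148, 155, 155, 148, 148], reappears at step 22: the system is in a cycle of period 6 from step 16 on.  Therefore the state at step 1774 equals the state at step 16 + ((1774 - 16) mod 6) = 16, which is [155, 148, 148, 148, 155, 155, 148, 148].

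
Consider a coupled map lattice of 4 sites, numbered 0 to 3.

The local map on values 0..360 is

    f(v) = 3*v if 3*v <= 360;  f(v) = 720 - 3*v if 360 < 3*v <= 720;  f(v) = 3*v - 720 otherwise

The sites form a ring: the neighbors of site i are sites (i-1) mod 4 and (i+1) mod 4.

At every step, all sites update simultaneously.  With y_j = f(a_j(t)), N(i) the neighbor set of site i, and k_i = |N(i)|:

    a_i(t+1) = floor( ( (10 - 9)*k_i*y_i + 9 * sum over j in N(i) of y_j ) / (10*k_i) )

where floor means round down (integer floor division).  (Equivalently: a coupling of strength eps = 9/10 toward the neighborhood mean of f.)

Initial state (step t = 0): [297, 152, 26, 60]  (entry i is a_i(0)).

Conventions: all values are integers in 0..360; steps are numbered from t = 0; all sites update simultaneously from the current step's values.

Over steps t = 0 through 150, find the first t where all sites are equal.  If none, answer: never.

Answer: 28
Key observation: Synchronization is absorbing here: once all sites are equal they stay equal, and step 28 is the first all-equal step.

Derivation:
t=0: [297, 152, 26, 60]  (not all equal)
t=1: [216, 138, 207, 130]  (not all equal)
t=2: [293, 107, 296, 109]  (not all equal)
t=3: [307, 179, 308, 179]  (not all equal)
t=4: [184, 200, 185, 200]  (not all equal)
t=5: [124, 161, 124, 161]  (not all equal)
t=6: [248, 336, 248, 336]  (not all equal)
t=7: [261, 50, 261, 50]  (not all equal)
t=8: [141, 71, 141, 71]  (not all equal)
t=9: [221, 288, 221, 288]  (not all equal)
t=10: [135, 65, 135, 65]  (not all equal)
t=11: [207, 303, 207, 303]  (not all equal)
t=12: [180, 108, 180, 108]  (not all equal)
t=13: [309, 194, 309, 194]  (not all equal)
t=14: [144, 200, 144, 200]  (not all equal)
t=15: [136, 271, 136, 271]  (not all equal)
t=16: [114, 290, 114, 290]  (not all equal)
t=17: [169, 322, 169, 322]  (not all equal)
t=18: [242, 216, 242, 216]  (not all equal)
t=19: [65, 12, 65, 12]  (not all equal)
t=20: [51, 179, 51, 179]  (not all equal)
t=21: [180, 156, 180, 156]  (not all equal)
t=22: [244, 187, 244, 187]  (not all equal)
t=23: [144, 26, 144, 26]  (not all equal)
t=24: [99, 267, 99, 267]  (not all equal)
t=25: [102, 275, 102, 275]  (not all equal)
t=26: [125, 285, 125, 285]  (not all equal)
t=27: [156, 324, 156, 324]  (not all equal)
t=28: [252, 252, 252, 252]  (all equal)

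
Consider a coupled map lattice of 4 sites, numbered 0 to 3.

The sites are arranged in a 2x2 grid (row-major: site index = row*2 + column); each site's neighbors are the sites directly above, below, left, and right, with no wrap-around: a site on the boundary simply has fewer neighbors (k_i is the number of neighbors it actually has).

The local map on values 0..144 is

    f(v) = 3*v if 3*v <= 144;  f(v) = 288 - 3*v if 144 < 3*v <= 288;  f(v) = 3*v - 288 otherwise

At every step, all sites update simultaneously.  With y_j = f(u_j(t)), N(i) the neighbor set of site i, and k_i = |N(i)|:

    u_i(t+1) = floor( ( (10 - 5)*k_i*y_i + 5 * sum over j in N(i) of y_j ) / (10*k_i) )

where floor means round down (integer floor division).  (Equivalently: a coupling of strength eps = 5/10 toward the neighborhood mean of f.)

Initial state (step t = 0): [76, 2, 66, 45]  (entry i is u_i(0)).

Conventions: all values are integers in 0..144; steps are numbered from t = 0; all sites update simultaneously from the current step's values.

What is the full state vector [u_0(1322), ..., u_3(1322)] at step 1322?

Answer: [126, 126, 120, 120]
Key observation: The state at step 14, [126, 126, 120, 120], reappears at step 20: the system is in a cycle of period 6 from step 14 on.  Therefore the state at step 1322 equals the state at step 14 + ((1322 - 14) mod 6) = 14, which is [126, 126, 120, 120].

Derivation:
t=0: [76, 2, 66, 45]
t=1: [54, 51, 93, 91]
t=2: [99, 102, 39, 43]
t=3: [38, 43, 93, 98]
t=4: [91, 94, 34, 37]
t=5: [34, 34, 82, 82]
t=6: [87, 87, 57, 57]
t=7: [49, 49, 94, 94]
t=8: [107, 107, 39, 39]
t=9: [54, 54, 96, 96]
t=10: [94, 94, 31, 31]
t=11: [27, 27, 71, 71]
t=12: [79, 79, 76, 76]
t=13: [53, 53, 57, 57]
t=14: [126, 126, 120, 120]
t=15: [85, 85, 76, 76]
t=16: [39, 39, 53, 53]
t=17: [120, 120, 126, 126]
t=18: [76, 76, 85, 85]
t=19: [53, 53, 39, 39]
t=20: [126, 126, 120, 120]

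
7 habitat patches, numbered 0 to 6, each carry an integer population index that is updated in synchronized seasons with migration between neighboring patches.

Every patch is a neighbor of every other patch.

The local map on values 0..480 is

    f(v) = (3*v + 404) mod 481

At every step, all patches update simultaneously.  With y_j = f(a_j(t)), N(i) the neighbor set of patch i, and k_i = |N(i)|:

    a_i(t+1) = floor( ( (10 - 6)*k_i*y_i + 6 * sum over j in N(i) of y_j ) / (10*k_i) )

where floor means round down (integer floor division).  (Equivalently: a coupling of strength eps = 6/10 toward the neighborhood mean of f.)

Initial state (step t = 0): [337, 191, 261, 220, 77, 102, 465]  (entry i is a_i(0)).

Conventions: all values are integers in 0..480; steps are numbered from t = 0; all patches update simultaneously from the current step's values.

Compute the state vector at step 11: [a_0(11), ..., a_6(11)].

Answer: [290, 174, 220, 183, 205, 232, 266]

Derivation:
t=0: [337, 191, 261, 220, 77, 102, 465]
t=1: [289, 157, 220, 184, 199, 222, 260]
t=2: [257, 283, 195, 307, 176, 197, 231]
t=3: [215, 238, 159, 260, 286, 161, 191]
t=4: [184, 205, 278, 225, 248, 280, 163]
t=5: [323, 197, 263, 215, 236, 265, 304]
t=6: [273, 160, 219, 176, 195, 221, 256]
t=7: [233, 276, 185, 290, 163, 187, 218]
t=8: [213, 252, 314, 264, 294, 172, 200]
t=9: [194, 229, 285, 240, 267, 301, 182]
t=10: [174, 205, 256, 215, 239, 270, 307]
t=11: [290, 174, 220, 183, 205, 232, 266]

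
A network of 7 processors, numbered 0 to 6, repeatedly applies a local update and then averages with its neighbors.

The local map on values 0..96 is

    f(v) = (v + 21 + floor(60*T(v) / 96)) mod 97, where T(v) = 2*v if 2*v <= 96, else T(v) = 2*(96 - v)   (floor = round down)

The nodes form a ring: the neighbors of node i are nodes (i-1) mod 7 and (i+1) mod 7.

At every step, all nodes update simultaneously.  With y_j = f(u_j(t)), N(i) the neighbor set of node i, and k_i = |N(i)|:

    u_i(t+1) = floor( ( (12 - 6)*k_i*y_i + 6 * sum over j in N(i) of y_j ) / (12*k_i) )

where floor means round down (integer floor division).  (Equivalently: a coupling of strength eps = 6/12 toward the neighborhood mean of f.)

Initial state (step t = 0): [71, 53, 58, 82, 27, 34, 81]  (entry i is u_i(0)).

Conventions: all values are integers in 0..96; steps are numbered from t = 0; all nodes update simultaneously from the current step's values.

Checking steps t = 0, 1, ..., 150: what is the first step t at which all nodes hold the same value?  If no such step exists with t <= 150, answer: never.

Simulating step by step:
t=0: [71, 53, 58, 82, 27, 34, 81]  (not all equal)
t=1: [26, 28, 27, 39, 46, 26, 18]  (not all equal)
t=2: [75, 82, 64, 32, 36, 61, 70]  (not all equal)
t=3: [24, 24, 43, 54, 32, 21, 26]  (not all equal)
t=4: [76, 61, 36, 43, 71, 77, 75]  (not all equal)
t=5: [25, 21, 14, 17, 24, 24, 24]  (not all equal)
t=6: [74, 66, 57, 61, 71, 75, 75]  (not all equal)
t=7: [25, 27, 28, 27, 26, 25, 25]  (not all equal)
t=8: [78, 80, 82, 81, 79, 77, 77]  (not all equal)
t=9: [24, 23, 23, 23, 23, 24, 24]  (not all equal)
t=10: [74, 72, 72, 72, 72, 74, 75]  (not all equal)
t=11: [25, 25, 26, 26, 25, 25, 25]  (not all equal)
t=12: [77, 77, 78, 78, 77, 77, 77]  (not all equal)
t=13: [24, 24, 24, 24, 24, 24, 24]  (all equal)

Answer: 13
Key observation: Synchronization is absorbing here: once all nodes are equal they stay equal, and step 13 is the first all-equal step.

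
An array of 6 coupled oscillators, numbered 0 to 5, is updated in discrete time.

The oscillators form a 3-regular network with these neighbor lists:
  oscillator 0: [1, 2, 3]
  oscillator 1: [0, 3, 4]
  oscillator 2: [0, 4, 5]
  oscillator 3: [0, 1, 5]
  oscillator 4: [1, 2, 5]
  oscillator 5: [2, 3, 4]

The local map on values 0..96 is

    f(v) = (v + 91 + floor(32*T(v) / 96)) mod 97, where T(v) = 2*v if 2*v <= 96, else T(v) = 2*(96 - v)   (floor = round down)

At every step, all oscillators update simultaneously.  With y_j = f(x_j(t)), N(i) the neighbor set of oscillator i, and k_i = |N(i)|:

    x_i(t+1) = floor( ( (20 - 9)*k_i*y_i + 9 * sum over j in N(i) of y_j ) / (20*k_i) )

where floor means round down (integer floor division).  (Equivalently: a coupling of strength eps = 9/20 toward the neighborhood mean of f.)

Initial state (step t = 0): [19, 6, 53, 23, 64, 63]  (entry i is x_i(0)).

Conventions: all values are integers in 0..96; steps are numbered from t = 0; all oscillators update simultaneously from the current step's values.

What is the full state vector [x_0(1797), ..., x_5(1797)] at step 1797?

Simulating step by step:
t=0: [19, 6, 53, 23, 64, 63]
t=1: [30, 22, 68, 33, 67, 71]
t=2: [48, 42, 74, 50, 72, 75]
t=3: [73, 69, 80, 73, 79, 81]
t=4: [82, 81, 83, 82, 83, 84]
t=5: [85, 85, 85, 85, 85, 85]
t=6: [86, 86, 86, 86, 86, 86]
t=7: [86, 86, 86, 86, 86, 86]

Answer: [86, 86, 86, 86, 86, 86]
Key observation: The state at step 6, [86, 86, 86, 86, 86, 86], reappears at step 7: the system is in a cycle of period 1 from step 6 on.  Therefore the state at step 1797 equals the state at step 6 + ((1797 - 6) mod 1) = 6, which is [86, 86, 86, 86, 86, 86].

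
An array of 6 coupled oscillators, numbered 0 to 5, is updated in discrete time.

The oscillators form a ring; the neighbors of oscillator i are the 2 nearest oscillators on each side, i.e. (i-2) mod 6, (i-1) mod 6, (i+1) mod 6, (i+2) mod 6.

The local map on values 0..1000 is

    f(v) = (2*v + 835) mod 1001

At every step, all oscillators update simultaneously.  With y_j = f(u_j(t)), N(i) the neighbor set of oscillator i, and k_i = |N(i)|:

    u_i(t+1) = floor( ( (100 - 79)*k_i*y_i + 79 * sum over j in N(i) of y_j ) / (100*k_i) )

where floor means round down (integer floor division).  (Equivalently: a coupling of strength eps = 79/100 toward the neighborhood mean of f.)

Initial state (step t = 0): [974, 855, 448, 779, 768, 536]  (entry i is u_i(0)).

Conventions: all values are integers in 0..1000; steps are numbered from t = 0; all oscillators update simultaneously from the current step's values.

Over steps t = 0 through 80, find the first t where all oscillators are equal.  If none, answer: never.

Simulating step by step:
t=0: [974, 855, 448, 779, 768, 536]  (not all equal)
t=1: [667, 668, 564, 585, 632, 601]  (not all equal)
t=2: [284, 265, 288, 250, 250, 93]  (not all equal)
t=3: [307, 306, 369, 292, 300, 287]  (not all equal)
t=4: [461, 458, 464, 455, 455, 430]  (not all equal)
t=5: [741, 741, 751, 738, 740, 737]  (not all equal)
t=6: [316, 316, 317, 315, 315, 311]  (not all equal)
t=7: [464, 464, 465, 463, 463, 463]  (not all equal)
t=8: [761, 761, 761, 761, 761, 760]  (not all equal)
t=9: [354, 354, 355, 354, 354, 354]  (not all equal)
t=10: [542, 542, 542, 542, 542, 542]  (all equal)

Answer: 10
Key observation: Synchronization is absorbing here: once all oscillators are equal they stay equal, and step 10 is the first all-equal step.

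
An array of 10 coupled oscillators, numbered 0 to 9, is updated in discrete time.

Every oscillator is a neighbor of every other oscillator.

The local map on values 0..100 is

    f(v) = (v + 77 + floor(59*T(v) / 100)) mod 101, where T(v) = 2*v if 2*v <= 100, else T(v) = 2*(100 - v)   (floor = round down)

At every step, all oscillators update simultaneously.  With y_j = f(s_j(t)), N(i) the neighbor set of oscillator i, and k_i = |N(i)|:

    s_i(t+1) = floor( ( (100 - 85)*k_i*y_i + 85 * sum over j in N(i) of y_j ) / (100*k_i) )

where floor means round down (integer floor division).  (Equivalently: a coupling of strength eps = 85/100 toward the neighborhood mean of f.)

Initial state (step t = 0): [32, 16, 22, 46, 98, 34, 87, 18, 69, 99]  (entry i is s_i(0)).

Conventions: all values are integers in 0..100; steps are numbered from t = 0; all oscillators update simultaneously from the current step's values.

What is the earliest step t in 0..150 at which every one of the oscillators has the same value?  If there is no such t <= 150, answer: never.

Simulating step by step:
t=0: [32, 16, 22, 46, 98, 34, 87, 18, 69, 99]  (not all equal)
t=1: [52, 50, 51, 54, 54, 52, 54, 50, 54, 54]  (not all equal)
t=2: [84, 84, 84, 84, 84, 84, 84, 84, 84, 84]  (all equal)

Answer: 2
Key observation: Synchronization is absorbing here: once all oscillators are equal they stay equal, and step 2 is the first all-equal step.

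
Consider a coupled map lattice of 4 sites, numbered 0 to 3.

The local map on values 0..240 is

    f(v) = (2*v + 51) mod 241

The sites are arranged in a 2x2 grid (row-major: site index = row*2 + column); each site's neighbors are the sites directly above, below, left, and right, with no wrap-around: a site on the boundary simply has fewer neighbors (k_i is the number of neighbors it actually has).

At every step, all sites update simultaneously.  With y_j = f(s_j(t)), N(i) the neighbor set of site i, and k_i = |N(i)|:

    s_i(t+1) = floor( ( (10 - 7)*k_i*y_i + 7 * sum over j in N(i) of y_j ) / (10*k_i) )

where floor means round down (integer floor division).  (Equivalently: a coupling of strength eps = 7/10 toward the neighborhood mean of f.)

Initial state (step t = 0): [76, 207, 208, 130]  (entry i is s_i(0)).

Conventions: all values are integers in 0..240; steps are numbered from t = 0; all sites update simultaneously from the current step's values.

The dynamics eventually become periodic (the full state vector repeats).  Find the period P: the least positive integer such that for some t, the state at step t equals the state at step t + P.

Answer: 24
Key observation: The state at step 43, [63, 66, 66, 63], reappears at step 67 — and no state repeats earlier — so the cycle the system enters has period 24.

Derivation:
t=0: [76, 207, 208, 130]
t=1: [218, 162, 163, 178]
t=2: [96, 100, 100, 144]
t=3: [7, 38, 38, 36]
t=4: [108, 103, 103, 125]
t=5: [19, 34, 34, 29]
t=6: [110, 105, 105, 116]
t=7: [23, 31, 31, 26]
t=8: [108, 103, 103, 110]
t=9: [19, 24, 24, 20]
t=10: [96, 92, 92, 96]
t=11: [165, 71, 71, 165]
t=12: [177, 155, 155, 177]
t=13: [133, 150, 150, 133]
t=14: [99, 86, 86, 99]
t=15: [158, 72, 72, 158]
t=16: [174, 146, 146, 174]
t=17: [118, 141, 141, 118]
t=18: [78, 59, 59, 78]
t=19: [180, 195, 195, 180]
t=20: [191, 179, 179, 191]
t=21: [175, 184, 184, 175]
t=22: [172, 165, 165, 172]
t=23: [144, 149, 149, 144]
t=24: [105, 101, 101, 105]
t=25: [14, 17, 17, 14]
t=26: [83, 80, 80, 83]
t=27: [212, 215, 215, 212]
t=28: [238, 235, 235, 238]
t=29: [40, 43, 43, 40]
t=30: [135, 132, 132, 135]
t=31: [75, 78, 78, 75]
t=32: [205, 202, 202, 205]
t=33: [215, 218, 218, 215]
t=34: [75, 169, 169, 75]
t=35: [163, 185, 185, 163]
t=36: [166, 149, 149, 166]
t=37: [118, 131, 131, 118]
t=38: [64, 53, 53, 64]
t=39: [163, 172, 172, 163]
t=40: [148, 141, 141, 148]
t=41: [96, 101, 101, 96]
t=42: [9, 5, 5, 9]
t=43: [63, 66, 66, 63]
t=44: [181, 178, 178, 181]
t=45: [167, 170, 170, 167]
t=46: [148, 145, 145, 148]
t=47: [101, 104, 104, 101]
t=48: [16, 13, 13, 16]
t=49: [78, 81, 81, 78]
t=50: [211, 208, 208, 211]
t=51: [227, 230, 230, 227]
t=52: [27, 24, 24, 27]
t=53: [100, 103, 103, 100]
t=54: [14, 11, 11, 14]
t=55: [74, 77, 77, 74]
t=56: [203, 200, 200, 203]
t=57: [211, 214, 214, 211]
t=58: [236, 233, 233, 236]
t=59: [36, 39, 39, 36]
t=60: [127, 124, 124, 127]
t=61: [59, 62, 62, 59]
t=62: [173, 170, 170, 173]
t=63: [151, 154, 154, 151]
t=64: [116, 113, 113, 116]
t=65: [37, 40, 40, 37]
t=66: [129, 126, 126, 129]
t=67: [63, 66, 66, 63]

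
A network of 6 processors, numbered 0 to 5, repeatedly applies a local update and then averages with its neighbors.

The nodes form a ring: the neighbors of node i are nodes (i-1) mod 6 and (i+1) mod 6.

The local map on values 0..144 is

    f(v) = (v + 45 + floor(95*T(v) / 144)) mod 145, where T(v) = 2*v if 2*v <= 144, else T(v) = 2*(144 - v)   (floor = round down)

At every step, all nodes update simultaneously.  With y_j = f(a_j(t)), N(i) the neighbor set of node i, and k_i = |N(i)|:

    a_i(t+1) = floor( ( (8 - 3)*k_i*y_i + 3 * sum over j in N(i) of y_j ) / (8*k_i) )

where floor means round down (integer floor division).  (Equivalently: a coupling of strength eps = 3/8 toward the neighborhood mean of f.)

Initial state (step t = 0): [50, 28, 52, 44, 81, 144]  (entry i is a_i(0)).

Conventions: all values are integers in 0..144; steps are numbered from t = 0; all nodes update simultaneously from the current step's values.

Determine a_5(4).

Answer: a_5(4) = 28

Derivation:
t=0: [50, 28, 52, 44, 81, 144]
t=1: [38, 74, 33, 17, 48, 42]
t=2: [122, 88, 103, 77, 49, 115]
t=3: [53, 58, 59, 53, 30, 45]
t=4: [20, 32, 33, 41, 76, 28]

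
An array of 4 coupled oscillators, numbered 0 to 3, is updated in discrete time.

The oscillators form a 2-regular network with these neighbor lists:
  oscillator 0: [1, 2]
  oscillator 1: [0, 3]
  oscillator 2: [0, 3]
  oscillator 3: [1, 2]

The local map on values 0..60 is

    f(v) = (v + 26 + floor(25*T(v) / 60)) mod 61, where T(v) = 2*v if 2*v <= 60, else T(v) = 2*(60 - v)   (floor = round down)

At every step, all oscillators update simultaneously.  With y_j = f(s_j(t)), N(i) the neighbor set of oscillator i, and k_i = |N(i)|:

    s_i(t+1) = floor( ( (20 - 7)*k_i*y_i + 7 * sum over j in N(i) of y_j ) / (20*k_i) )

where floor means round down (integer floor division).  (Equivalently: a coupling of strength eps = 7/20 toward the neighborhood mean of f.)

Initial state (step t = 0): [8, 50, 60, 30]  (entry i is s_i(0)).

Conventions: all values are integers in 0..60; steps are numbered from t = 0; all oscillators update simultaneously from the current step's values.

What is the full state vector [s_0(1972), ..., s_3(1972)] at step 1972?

Answer: [38, 38, 38, 38]
Key observation: The state at step 7, [20, 20, 20, 20], reappears at step 18: the system is in a cycle of period 11 from step 7 on.  Therefore the state at step 1972 equals the state at step 7 + ((1972 - 7) mod 11) = 14, which is [38, 38, 38, 38].

Derivation:
t=0: [8, 50, 60, 30]
t=1: [34, 25, 26, 21]
t=2: [16, 10, 11, 5]
t=3: [51, 44, 45, 38]
t=4: [22, 22, 22, 21]
t=5: [5, 4, 4, 3]
t=6: [34, 33, 33, 31]
t=7: [20, 20, 20, 20]
t=8: [1, 1, 1, 1]
t=9: [27, 27, 27, 27]
t=10: [14, 14, 14, 14]
t=11: [51, 51, 51, 51]
t=12: [23, 23, 23, 23]
t=13: [7, 7, 7, 7]
t=14: [38, 38, 38, 38]
t=15: [21, 21, 21, 21]
t=16: [3, 3, 3, 3]
t=17: [31, 31, 31, 31]
t=18: [20, 20, 20, 20]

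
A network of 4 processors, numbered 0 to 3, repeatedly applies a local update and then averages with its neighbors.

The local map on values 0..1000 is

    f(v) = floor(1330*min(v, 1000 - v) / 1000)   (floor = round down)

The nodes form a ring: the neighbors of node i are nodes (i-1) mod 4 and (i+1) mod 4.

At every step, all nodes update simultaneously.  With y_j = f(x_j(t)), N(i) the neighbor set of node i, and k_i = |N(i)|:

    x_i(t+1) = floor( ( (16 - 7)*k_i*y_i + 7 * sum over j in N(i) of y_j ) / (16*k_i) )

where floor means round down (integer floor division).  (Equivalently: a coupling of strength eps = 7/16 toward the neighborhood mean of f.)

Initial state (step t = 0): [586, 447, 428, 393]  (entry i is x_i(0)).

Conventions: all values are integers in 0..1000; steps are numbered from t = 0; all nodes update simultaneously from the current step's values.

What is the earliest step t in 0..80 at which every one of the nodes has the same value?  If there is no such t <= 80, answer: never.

Answer: 12
Key observation: Synchronization is absorbing here: once all nodes are equal they stay equal, and step 12 is the first all-equal step.

Derivation:
t=0: [586, 447, 428, 393]  (not all equal)
t=1: [553, 578, 564, 538]  (not all equal)
t=2: [591, 572, 582, 601]  (not all equal)
t=3: [545, 560, 552, 538]  (not all equal)
t=4: [602, 591, 596, 607]  (not all equal)
t=5: [530, 538, 535, 526]  (not all equal)
t=6: [623, 617, 619, 626]  (not all equal)
t=7: [501, 506, 504, 499]  (not all equal)
t=8: [661, 658, 659, 662]  (not all equal)
t=9: [450, 452, 452, 450]  (not all equal)
t=10: [598, 600, 600, 598]  (not all equal)
t=11: [533, 532, 532, 533]  (not all equal)
t=12: [621, 621, 621, 621]  (all equal)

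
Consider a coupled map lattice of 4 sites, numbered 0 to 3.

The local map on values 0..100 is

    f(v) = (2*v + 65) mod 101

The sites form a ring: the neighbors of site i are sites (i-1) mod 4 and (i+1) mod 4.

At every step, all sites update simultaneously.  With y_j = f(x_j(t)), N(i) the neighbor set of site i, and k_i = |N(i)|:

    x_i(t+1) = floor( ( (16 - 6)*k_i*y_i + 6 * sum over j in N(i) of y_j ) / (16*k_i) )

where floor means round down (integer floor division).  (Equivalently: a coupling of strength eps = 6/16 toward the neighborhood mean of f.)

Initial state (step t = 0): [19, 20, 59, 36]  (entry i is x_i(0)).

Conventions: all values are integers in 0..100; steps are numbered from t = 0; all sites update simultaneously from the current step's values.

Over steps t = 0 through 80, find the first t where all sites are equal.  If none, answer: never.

Simulating step by step:
t=0: [19, 20, 59, 36]  (not all equal)
t=1: [8, 18, 58, 38]  (not all equal)
t=2: [58, 30, 57, 55]  (not all equal)
t=3: [68, 44, 67, 75]  (not all equal)
t=4: [74, 69, 73, 45]  (not all equal)
t=5: [17, 4, 15, 37]  (not all equal)
t=6: [82, 82, 80, 60]  (not all equal)
t=7: [37, 26, 35, 61]  (not all equal)
t=8: [42, 23, 40, 67]  (not all equal)
t=9: [50, 23, 47, 78]  (not all equal)
t=10: [45, 29, 41, 34]  (not all equal)
t=11: [43, 32, 38, 38]  (not all equal)
t=12: [44, 34, 37, 41]  (not all equal)
t=13: [47, 36, 38, 45]  (not all equal)
t=14: [53, 40, 41, 52]  (not all equal)
t=15: [64, 49, 49, 64]  (not all equal)
t=16: [86, 67, 67, 86]  (not all equal)
t=17: [46, 86, 86, 46]  (not all equal)
t=18: [52, 38, 38, 52]  (not all equal)
t=19: [62, 45, 45, 62]  (not all equal)
t=20: [81, 60, 60, 81]  (not all equal)
t=21: [36, 72, 72, 36]  (not all equal)
t=22: [30, 12, 12, 30]  (not all equal)
t=23: [36, 76, 76, 36]  (not all equal)
t=24: [32, 18, 18, 32]  (not all equal)
t=25: [22, 5, 5, 22]  (not all equal)
t=26: [20, 62, 62, 20]  (not all equal)
t=27: [19, 72, 72, 19]  (not all equal)
t=28: [2, 6, 6, 2]  (not all equal)
t=29: [70, 75, 75, 70]  (not all equal)
t=30: [4, 11, 11, 4]  (not all equal)
t=31: [75, 84, 84, 75]  (not all equal)
t=32: [16, 27, 27, 16]  (not all equal)
t=33: [82, 32, 32, 82]  (not all equal)
t=34: [27, 27, 27, 27]  (all equal)

Answer: 34
Key observation: Synchronization is absorbing here: once all sites are equal they stay equal, and step 34 is the first all-equal step.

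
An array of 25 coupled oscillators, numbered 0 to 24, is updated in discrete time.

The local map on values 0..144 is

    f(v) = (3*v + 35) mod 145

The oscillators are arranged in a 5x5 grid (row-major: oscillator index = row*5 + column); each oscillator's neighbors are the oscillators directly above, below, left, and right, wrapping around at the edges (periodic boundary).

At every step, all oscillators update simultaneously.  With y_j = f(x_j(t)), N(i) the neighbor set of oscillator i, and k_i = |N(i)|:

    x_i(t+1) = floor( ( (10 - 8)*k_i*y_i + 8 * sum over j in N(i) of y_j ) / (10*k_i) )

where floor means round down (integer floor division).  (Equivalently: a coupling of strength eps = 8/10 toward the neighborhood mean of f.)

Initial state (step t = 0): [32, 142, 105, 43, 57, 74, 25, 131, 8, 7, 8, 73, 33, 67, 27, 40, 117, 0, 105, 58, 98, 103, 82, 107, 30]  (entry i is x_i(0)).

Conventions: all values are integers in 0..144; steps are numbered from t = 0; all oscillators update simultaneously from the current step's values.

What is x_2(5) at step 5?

Answer: x_2(5) = 55

Derivation:
t=0: [32, 142, 105, 43, 57, 74, 25, 131, 8, 7, 8, 73, 33, 67, 27, 40, 117, 0, 105, 58, 98, 103, 82, 107, 30]
t=1: [73, 76, 75, 53, 78, 93, 99, 100, 72, 80, 81, 101, 101, 92, 77, 53, 60, 92, 63, 75, 71, 70, 70, 81, 71]
t=2: [95, 96, 85, 105, 103, 87, 55, 71, 70, 101, 75, 68, 36, 75, 104, 94, 57, 63, 73, 93, 92, 98, 93, 92, 115]
t=3: [28, 31, 44, 47, 56, 50, 58, 80, 85, 53, 59, 93, 106, 104, 71, 49, 60, 83, 69, 61, 41, 35, 32, 60, 42]
t=4: [71, 94, 88, 36, 54, 67, 77, 55, 53, 50, 54, 57, 82, 64, 69, 52, 82, 100, 87, 65, 65, 96, 100, 69, 46]
t=5: [71, 58, 55, 70, 73, 81, 71, 74, 73, 65, 69, 101, 75, 74, 71, 80, 64, 73, 63, 52, 59, 65, 45, 63, 69]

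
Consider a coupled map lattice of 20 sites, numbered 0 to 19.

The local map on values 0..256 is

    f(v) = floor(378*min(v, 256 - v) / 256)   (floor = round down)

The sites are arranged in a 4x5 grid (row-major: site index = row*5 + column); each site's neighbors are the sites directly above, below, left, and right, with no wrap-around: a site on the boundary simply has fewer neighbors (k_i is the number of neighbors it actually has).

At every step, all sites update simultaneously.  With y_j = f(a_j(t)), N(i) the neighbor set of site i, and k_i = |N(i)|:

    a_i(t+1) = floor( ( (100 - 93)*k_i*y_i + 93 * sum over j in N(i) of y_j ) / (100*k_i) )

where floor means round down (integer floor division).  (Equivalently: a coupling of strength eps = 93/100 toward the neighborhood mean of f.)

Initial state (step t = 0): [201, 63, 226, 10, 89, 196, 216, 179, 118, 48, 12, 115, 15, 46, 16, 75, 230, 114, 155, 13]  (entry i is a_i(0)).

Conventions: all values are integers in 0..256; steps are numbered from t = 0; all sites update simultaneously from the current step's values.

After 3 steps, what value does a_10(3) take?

Simulating step by step:
t=0: [201, 63, 226, 10, 89, 196, 216, 179, 118, 48, 12, 115, 15, 46, 16, 75, 230, 114, 155, 13]
t=1: [89, 63, 71, 109, 48, 54, 111, 77, 73, 106, 114, 43, 121, 90, 49, 33, 141, 76, 89, 81]
t=2: [89, 129, 120, 98, 151, 148, 92, 136, 137, 88, 70, 162, 110, 122, 131, 160, 80, 156, 121, 102]
t=3: [170, 150, 169, 167, 137, 125, 163, 163, 158, 168, 142, 130, 160, 175, 155, 112, 140, 152, 160, 178]

Answer: a_10(3) = 142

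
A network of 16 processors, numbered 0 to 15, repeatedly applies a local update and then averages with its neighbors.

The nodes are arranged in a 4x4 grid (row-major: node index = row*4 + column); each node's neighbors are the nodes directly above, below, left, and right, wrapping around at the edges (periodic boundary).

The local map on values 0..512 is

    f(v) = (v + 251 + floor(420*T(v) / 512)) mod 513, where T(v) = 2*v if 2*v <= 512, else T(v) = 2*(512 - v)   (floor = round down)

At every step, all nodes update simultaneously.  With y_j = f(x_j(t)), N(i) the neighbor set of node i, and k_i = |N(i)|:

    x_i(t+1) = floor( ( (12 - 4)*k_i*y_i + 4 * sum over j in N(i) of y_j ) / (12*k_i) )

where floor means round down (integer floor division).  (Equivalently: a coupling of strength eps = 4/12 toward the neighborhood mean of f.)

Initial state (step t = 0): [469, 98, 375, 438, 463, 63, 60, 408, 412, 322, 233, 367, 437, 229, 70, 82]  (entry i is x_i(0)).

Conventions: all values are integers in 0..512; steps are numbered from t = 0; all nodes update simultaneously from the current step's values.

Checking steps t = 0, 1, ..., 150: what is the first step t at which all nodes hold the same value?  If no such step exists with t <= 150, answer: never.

Simulating step by step:
t=0: [469, 98, 375, 438, 463, 63, 60, 408, 412, 322, 233, 367, 437, 229, 70, 82]  (not all equal)
t=1: [300, 453, 362, 314, 297, 408, 391, 321, 317, 366, 365, 348, 315, 362, 414, 425]  (not all equal)
t=2: [375, 307, 339, 368, 378, 322, 332, 368, 371, 343, 340, 352, 368, 340, 319, 321]  (not all equal)
t=3: [341, 373, 361, 345, 339, 367, 362, 344, 342, 357, 360, 352, 345, 361, 369, 365]  (not all equal)
t=4: [356, 342, 345, 354, 358, 344, 346, 355, 356, 348, 347, 351, 354, 346, 342, 346]  (not all equal)
t=5: [350, 356, 355, 351, 349, 356, 355, 350, 349, 354, 355, 352, 351, 355, 357, 355]  (not all equal)
t=6: [352, 349, 350, 352, 353, 349, 350, 352, 353, 350, 350, 351, 352, 350, 349, 350]  (not all equal)
t=7: [352, 353, 353, 352, 351, 353, 353, 352, 351, 352, 353, 352, 352, 353, 353, 352]  (not all equal)
t=8: [352, 351, 351, 351, 352, 351, 351, 352, 352, 351, 351, 352, 352, 351, 351, 351]  (not all equal)
t=9: [352, 352, 353, 352, 352, 352, 352, 352, 352, 352, 352, 352, 352, 352, 353, 352]  (not all equal)
t=10: [352, 351, 351, 351, 352, 352, 351, 352, 352, 352, 351, 352, 352, 351, 351, 351]  (not all equal)
t=11: [352, 352, 353, 352, 352, 352, 352, 352, 352, 352, 352, 352, 352, 352, 353, 352]  (not all equal)

Answer: never
Key observation: The state at step 9 reappears at step 11 — the system is in a cycle of period 2 from step 9 on.  No step 0..11 is synchronized, and the cycle repeats forever, so no step up to 150 (or ever) has all nodes equal.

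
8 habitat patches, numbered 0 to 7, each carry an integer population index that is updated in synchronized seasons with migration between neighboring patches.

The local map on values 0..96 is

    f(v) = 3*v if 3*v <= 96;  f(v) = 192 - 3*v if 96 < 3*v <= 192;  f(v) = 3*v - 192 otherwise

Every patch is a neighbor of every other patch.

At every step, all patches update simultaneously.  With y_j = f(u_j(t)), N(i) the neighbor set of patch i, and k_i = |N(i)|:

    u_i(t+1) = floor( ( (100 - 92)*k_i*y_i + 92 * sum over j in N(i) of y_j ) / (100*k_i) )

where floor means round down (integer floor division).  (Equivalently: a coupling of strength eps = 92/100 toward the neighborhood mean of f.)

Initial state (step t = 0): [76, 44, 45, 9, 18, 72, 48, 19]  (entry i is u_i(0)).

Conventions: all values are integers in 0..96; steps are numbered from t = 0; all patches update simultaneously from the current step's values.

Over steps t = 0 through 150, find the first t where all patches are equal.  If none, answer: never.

Simulating step by step:
t=0: [76, 44, 45, 9, 18, 72, 48, 19]  (not all equal)
t=1: [45, 44, 44, 46, 44, 46, 45, 44]  (not all equal)
t=2: [57, 57, 57, 57, 57, 57, 57, 57]  (all equal)

Answer: 2
Key observation: Synchronization is absorbing here: once all patches are equal they stay equal, and step 2 is the first all-equal step.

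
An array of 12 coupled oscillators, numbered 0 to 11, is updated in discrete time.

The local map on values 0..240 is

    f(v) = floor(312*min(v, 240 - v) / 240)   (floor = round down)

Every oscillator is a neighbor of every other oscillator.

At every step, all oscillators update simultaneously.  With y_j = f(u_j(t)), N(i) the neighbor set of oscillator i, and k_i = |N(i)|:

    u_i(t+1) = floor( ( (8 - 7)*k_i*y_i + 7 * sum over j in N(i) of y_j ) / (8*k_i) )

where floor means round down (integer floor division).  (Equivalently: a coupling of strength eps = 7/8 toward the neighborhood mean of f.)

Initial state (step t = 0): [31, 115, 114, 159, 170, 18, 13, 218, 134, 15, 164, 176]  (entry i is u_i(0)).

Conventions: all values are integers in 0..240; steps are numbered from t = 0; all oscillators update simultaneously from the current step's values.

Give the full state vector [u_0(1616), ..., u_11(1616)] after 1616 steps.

Answer: [148, 148, 148, 148, 148, 148, 148, 148, 148, 148, 148, 148]
Key observation: The state at step 6, [148, 148, 148, 148, 148, 148, 148, 148, 148, 148, 148, 148], reappears at step 16: the system is in a cycle of period 10 from step 6 on.  Therefore the state at step 1616 equals the state at step 6 + ((1616 - 6) mod 10) = 6, which is [148, 148, 148, 148, 148, 148, 148, 148, 148, 148, 148, 148].

Derivation:
t=0: [31, 115, 114, 159, 170, 18, 13, 218, 134, 15, 164, 176]
t=1: [76, 81, 81, 79, 78, 75, 75, 75, 80, 75, 78, 78]
t=2: [100, 100, 100, 100, 100, 100, 100, 100, 100, 100, 100, 100]
t=3: [130, 130, 130, 130, 130, 130, 130, 130, 130, 130, 130, 130]
t=4: [143, 143, 143, 143, 143, 143, 143, 143, 143, 143, 143, 143]
t=5: [126, 126, 126, 126, 126, 126, 126, 126, 126, 126, 126, 126]
t=6: [148, 148, 148, 148, 148, 148, 148, 148, 148, 148, 148, 148]
t=7: [119, 119, 119, 119, 119, 119, 119, 119, 119, 119, 119, 119]
t=8: [154, 154, 154, 154, 154, 154, 154, 154, 154, 154, 154, 154]
t=9: [111, 111, 111, 111, 111, 111, 111, 111, 111, 111, 111, 111]
t=10: [144, 144, 144, 144, 144, 144, 144, 144, 144, 144, 144, 144]
t=11: [124, 124, 124, 124, 124, 124, 124, 124, 124, 124, 124, 124]
t=12: [150, 150, 150, 150, 150, 150, 150, 150, 150, 150, 150, 150]
t=13: [117, 117, 117, 117, 117, 117, 117, 117, 117, 117, 117, 117]
t=14: [152, 152, 152, 152, 152, 152, 152, 152, 152, 152, 152, 152]
t=15: [114, 114, 114, 114, 114, 114, 114, 114, 114, 114, 114, 114]
t=16: [148, 148, 148, 148, 148, 148, 148, 148, 148, 148, 148, 148]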